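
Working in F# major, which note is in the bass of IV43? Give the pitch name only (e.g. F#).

F#

IV in F# major has root B; the chord is B-D#-F#-A#.
The figure 43 means second inversion — the fifth is in the bass.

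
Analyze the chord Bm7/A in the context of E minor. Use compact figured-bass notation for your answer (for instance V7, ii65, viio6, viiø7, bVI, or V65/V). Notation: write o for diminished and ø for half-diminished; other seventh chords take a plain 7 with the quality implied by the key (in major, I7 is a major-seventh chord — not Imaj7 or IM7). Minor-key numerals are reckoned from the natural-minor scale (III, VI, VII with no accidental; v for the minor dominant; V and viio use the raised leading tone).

The pitches B-D-F#-A form a minor seventh chord rooted on B.
In E minor, B is the dominant; the diatonic minor seventh chord there is v7.
With A in the bass the chord is in third inversion, so the figured bass is 42.

v42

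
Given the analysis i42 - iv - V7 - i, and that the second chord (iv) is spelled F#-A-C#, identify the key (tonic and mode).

The anchor chord is a minor triad on F#, labeled iv.
Counting down 3 scale steps from F# places the tonic on C#; a minor triad on degree 4 is diatonic only in minor.

C# minor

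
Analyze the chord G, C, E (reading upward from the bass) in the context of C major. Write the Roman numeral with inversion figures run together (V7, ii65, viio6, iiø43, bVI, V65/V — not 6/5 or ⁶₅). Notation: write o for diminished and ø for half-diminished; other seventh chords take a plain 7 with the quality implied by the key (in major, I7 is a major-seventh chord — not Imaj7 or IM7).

The pitches C-E-G form a major triad rooted on C.
In C major, C is the tonic; the diatonic major triad there is I.
With G in the bass the chord is in second inversion, so the figured bass is 64.

I64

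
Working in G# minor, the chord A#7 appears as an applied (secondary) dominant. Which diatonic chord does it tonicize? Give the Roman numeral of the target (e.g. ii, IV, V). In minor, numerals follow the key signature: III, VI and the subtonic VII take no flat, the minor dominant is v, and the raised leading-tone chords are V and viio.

V

The chord is a dominant seventh chord on A#.
A dominant resolves down a perfect fifth: A# → D#. In G# minor, D# is scale degree 5, i.e. V.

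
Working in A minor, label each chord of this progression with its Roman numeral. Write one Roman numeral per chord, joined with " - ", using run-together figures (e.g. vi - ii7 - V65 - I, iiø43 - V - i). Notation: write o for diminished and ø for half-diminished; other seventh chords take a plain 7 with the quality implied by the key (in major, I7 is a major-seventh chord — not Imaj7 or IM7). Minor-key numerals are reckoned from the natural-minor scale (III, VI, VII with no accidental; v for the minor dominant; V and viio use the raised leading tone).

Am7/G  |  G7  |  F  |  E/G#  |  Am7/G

i42 - VII7 - VI - V6 - i42

Am7/G has root A, degree 1 in A minor, so i42.
G7: dominant seventh chord on G = scale degree 7 → VII7.
F has root F, degree 6 in A minor, so VI.
E/G#: root E is the dominant; major triad there is V6.
Am7/G: root A is the tonic; minor seventh chord there is i42.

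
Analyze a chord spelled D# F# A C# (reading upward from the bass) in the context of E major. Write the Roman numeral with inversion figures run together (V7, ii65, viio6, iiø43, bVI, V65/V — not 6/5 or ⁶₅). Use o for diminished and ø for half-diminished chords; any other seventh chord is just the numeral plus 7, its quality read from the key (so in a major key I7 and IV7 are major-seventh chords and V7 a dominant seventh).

viiø7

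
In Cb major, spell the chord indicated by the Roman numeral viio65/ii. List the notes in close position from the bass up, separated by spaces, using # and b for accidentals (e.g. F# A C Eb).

Eb Gb Bbb C

viio65/ii is a secondary leading-tone chord. The target ii is Db in Cb major; the applied chord is rooted a semitone below, on C.
Building a fully diminished seventh chord on C gives C-Eb-Gb-Bbb.
The figured bass 65 indicates first inversion, placing the third (Eb) in the bass: Eb-Gb-Bbb-C.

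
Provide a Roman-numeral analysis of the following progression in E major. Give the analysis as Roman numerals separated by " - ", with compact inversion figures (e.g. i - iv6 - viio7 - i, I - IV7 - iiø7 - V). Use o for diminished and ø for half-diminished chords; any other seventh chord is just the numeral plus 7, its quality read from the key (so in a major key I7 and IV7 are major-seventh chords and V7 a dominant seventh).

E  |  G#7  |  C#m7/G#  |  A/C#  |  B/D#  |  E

E: major triad on E = scale degree 1 → I.
G#7: a dominant seventh chord on G#, the applied dominant of vi → V7/vi.
C#m7/G# has root C#, degree 6 in E major, so vi43.
A/C#: root A is the subdominant; major triad there is IV6.
B/D#: major triad on B = scale degree 5 → V6.
E has root E, degree 1 in E major, so I.

I - V7/vi - vi43 - IV6 - V6 - I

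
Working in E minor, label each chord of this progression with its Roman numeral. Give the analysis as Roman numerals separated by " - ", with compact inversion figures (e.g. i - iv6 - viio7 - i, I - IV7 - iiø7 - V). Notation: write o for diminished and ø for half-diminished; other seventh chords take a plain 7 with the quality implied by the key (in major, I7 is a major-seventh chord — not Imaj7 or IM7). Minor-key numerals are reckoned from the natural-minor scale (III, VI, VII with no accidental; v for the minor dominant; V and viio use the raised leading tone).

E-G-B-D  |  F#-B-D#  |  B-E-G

i7 - V64 - i64

E-G-B-D: root E is the tonic; minor seventh chord there is i7.
F#-B-D#: root B is the dominant; major triad there is V64.
B-E-G: minor triad on E = scale degree 1 → i64.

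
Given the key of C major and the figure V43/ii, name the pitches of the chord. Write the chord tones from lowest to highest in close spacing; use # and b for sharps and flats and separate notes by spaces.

E G A C#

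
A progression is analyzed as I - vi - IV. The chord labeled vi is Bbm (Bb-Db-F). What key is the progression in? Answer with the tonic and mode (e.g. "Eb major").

Db major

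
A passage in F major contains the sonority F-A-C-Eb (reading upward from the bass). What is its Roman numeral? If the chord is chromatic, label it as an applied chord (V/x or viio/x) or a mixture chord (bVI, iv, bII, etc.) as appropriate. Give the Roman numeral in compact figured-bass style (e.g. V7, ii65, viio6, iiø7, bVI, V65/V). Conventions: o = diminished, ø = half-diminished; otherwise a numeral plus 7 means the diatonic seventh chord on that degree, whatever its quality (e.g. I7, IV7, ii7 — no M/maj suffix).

Stacked in thirds the chord is F-A-C-Eb: a dominant seventh chord on F.
F is not a diatonic chord root with this quality in F major, but it lies a perfect fifth above Bb (IV), so the chord functions as an applied dominant of IV.

V7/IV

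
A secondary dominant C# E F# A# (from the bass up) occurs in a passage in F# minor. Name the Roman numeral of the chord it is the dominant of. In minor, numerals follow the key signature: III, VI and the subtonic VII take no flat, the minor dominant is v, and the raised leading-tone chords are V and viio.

iv

The chord is a dominant seventh chord on F#.
A dominant resolves down a perfect fifth: F# → B. In F# minor, B is scale degree 4, i.e. iv.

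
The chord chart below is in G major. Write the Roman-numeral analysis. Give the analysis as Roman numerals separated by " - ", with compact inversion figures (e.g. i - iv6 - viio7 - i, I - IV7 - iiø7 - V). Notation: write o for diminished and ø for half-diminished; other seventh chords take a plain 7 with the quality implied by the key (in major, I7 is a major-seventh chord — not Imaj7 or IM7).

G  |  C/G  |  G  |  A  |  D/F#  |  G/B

I - IV64 - I - V/V - V6 - I6

G has root G, degree 1 in G major, so I.
C/G: root C is the subdominant; major triad there is IV64.
G has root G, degree 1 in G major, so I.
A is the secondary dominant of V (major triad on A): V/V.
D/F# has root D, degree 5 in G major, so V6.
G/B has root G, degree 1 in G major, so I6.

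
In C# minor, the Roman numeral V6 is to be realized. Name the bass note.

B#

V in C# minor has root G#; the chord is G#-B#-D#.
The figure 6 means first inversion — the third is in the bass.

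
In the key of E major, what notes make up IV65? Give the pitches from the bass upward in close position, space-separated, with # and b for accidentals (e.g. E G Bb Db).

In E major, the subdominant is A, and the diatonic chord built there is a major seventh chord.
Stacking thirds from A gives A-C#-E-G#.
The figured bass 65 indicates first inversion, placing the third (C#) in the bass: C#-E-G#-A.

C# E G# A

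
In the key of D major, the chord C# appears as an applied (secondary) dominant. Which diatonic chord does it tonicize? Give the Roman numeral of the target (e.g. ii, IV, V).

iii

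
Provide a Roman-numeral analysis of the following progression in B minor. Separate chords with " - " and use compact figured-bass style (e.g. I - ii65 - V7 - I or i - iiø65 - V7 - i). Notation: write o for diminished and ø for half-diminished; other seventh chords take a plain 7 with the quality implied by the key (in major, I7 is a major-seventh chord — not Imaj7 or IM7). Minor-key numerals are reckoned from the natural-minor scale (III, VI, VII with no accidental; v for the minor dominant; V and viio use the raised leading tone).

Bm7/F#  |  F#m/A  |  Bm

Bm7/F# has root B, degree 1 in B minor, so i43.
F#m/A has root F#, degree 5 in B minor, so v6.
Bm has root B, degree 1 in B minor, so i.

i43 - v6 - i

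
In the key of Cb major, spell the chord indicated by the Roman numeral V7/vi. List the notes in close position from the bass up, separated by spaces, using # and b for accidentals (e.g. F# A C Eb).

Eb G Bb Db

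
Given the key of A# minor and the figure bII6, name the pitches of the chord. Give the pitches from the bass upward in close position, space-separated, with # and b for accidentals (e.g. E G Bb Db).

D# F# B

bII6 is the Neapolitan sixth — a major triad on the lowered second degree, here in its customary first inversion. In A# minor that root is B.
So the chord is B-D#-F#, a major triad.
With the 6 figure the chord is in first inversion; from the bass D# upward in close position it reads D#-F#-B.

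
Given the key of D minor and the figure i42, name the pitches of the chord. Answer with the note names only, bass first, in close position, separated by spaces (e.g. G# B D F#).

C D F A

In D minor, the tonic is D, and the diatonic chord built there is a minor seventh chord.
That chord is spelled D-F-A-C.
The figured bass 42 indicates third inversion, placing the seventh (C) in the bass: C-D-F-A.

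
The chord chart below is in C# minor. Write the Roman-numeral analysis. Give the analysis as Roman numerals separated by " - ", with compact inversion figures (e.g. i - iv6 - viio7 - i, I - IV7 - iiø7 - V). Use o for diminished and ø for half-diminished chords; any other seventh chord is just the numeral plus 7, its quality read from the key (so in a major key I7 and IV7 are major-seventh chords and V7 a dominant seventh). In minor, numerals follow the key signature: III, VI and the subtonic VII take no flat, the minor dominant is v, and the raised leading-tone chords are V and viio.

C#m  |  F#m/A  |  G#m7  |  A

C#m has root C#, degree 1 in C# minor, so i.
F#m/A: minor triad on F# = scale degree 4 → iv6.
G#m7: minor seventh chord on G# = scale degree 5 → v7.
A: root A is the submediant; major triad there is VI.

i - iv6 - v7 - VI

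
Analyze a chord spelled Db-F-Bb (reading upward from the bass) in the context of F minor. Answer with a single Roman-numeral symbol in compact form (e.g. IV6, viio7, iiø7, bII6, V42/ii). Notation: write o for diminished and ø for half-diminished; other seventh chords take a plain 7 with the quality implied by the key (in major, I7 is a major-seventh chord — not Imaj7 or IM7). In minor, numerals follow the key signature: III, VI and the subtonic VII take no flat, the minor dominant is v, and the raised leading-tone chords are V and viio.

The pitches Bb-Db-F form a minor triad rooted on Bb.
In F minor, Bb is the subdominant; the diatonic minor triad there is iv.
With Db in the bass the chord is in first inversion, so the figured bass is 6.

iv6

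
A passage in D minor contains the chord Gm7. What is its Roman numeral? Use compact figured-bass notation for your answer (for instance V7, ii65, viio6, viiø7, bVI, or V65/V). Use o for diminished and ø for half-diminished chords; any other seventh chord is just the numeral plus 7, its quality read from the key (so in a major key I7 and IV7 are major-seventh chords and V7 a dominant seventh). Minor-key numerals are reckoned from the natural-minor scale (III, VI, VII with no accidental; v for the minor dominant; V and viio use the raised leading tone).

iv7

The pitches G-Bb-D-F form a minor seventh chord rooted on G.
G is scale degree 4 in D minor, and a minor seventh chord on that degree is written iv7.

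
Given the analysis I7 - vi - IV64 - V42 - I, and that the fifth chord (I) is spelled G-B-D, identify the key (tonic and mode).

G major

The chord G is a major triad rooted on G; its label is I.
If G is scale degree 1 and the mode makes that degree carry a major triad, the tonic is G and the mode is major.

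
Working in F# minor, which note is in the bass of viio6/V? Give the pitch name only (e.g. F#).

The applied chord viio6/V is rooted on B#: B#-D#-F#.
The figure 6 means first inversion — the third is in the bass.

D#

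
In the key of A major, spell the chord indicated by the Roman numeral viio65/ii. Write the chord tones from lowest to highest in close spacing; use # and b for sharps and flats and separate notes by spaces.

C# E G A#

viio65/ii is a secondary leading-tone chord. The target ii is B in A major; the applied chord is rooted a semitone below, on A#.
Building a fully diminished seventh chord on A# gives A#-C#-E-G.
The figured bass 65 indicates first inversion, placing the third (C#) in the bass: C#-E-G-A#.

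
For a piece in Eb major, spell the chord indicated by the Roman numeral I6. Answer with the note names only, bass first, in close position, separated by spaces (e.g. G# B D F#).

In Eb major, the tonic is Eb, and the diatonic chord built there is a major triad.
Stacking thirds from Eb gives Eb-G-Bb.
The figured bass 6 indicates first inversion, placing the third (G) in the bass: G-Bb-Eb.

G Bb Eb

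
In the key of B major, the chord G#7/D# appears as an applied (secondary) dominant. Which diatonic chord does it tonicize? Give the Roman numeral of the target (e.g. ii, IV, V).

ii

The chord is a dominant seventh chord on G#.
A dominant resolves down a perfect fifth: G# → C#. In B major, C# is scale degree 2, i.e. ii.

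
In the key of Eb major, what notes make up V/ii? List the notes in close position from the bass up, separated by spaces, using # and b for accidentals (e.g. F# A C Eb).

C E G

V/ii is a secondary dominant — the dominant triad of ii. ii in Eb major is F, so the applied chord's root is C, a perfect fifth above.
Building a major triad on C gives C-E-G.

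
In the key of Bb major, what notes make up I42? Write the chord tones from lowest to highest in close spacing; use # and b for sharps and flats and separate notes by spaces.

A Bb D F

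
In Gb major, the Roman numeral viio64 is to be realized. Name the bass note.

Cb

viio in Gb major has root F; the chord is F-Ab-Cb.
The figure 64 means second inversion — the fifth is in the bass.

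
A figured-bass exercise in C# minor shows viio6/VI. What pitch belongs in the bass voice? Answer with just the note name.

B

The applied chord viio6/VI is rooted on G#: G#-B-D.
The figure 6 means first inversion — the third is in the bass.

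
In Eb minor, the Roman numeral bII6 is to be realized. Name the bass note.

bII in Eb minor has root Fb; the chord is Fb-Ab-Cb.
The figure 6 means first inversion — the third is in the bass.

Ab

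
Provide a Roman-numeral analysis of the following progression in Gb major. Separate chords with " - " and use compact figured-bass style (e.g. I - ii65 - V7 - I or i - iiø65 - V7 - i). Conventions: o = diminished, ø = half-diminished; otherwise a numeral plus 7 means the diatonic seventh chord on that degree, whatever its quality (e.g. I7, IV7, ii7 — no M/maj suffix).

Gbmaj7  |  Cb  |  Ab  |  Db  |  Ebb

I7 - IV - V/V - V - bVI

Gbmaj7: root Gb is the tonic; major seventh chord there is I7.
Cb: major triad on Cb = scale degree 4 → IV.
Ab is the secondary dominant of V (major triad on Ab): V/V.
Db: root Db is the dominant; major triad there is V.
Ebb: Ebb with this quality isn't in the key; it's bVI, borrowed from the parallel minor.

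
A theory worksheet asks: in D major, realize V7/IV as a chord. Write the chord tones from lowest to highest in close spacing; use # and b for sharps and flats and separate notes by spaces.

The slash means an applied dominant: we want the dominant of IV. In D major, IV is G major, and its dominant is built on D.
Building a dominant seventh chord on D gives D-F#-A-C.

D F# A C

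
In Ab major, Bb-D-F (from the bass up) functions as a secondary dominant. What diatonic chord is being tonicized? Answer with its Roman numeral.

V

The chord is a major triad on Bb.
A dominant resolves down a perfect fifth: Bb → Eb. In Ab major, Eb is scale degree 5, i.e. V.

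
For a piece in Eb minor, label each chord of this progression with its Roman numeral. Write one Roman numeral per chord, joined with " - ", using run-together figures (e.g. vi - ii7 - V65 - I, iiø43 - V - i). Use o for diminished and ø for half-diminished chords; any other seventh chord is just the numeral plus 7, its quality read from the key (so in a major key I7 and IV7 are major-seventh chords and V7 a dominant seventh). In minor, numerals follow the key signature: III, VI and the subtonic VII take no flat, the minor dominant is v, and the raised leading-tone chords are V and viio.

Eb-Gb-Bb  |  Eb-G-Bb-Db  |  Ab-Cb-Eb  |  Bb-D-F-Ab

i - V7/iv - iv - V7

Eb-Gb-Bb: minor triad on Eb = scale degree 1 → i.
Eb-G-Bb-Db: a dominant seventh chord on Eb, the applied dominant of iv → V7/iv.
Ab-Cb-Eb: minor triad on Ab = scale degree 4 → iv.
Bb-D-F-Ab: root Bb is the dominant; dominant seventh chord there is V7.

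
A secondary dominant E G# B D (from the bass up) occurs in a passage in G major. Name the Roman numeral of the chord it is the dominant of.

ii

The chord is a dominant seventh chord on E.
A dominant resolves down a perfect fifth: E → A. In G major, A is scale degree 2, i.e. ii.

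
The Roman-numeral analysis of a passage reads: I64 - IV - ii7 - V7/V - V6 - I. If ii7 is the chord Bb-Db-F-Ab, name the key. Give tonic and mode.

The anchor chord is a minor seventh chord on Bb, labeled ii7.
If Bb is scale degree 2 and the mode makes that degree carry a minor seventh chord, the tonic is Ab and the mode is major.

Ab major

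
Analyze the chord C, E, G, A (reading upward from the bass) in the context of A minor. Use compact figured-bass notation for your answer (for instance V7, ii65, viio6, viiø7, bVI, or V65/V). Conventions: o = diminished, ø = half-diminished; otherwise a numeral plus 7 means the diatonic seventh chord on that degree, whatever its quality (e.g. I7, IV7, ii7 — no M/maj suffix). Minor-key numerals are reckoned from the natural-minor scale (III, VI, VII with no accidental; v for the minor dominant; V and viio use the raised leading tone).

Stacked in thirds the chord is A-C-E-G: a minor seventh chord on A.
In A minor, A is the tonic; the diatonic minor seventh chord there is i7.
With C in the bass the chord is in first inversion, so the figured bass is 65.

i65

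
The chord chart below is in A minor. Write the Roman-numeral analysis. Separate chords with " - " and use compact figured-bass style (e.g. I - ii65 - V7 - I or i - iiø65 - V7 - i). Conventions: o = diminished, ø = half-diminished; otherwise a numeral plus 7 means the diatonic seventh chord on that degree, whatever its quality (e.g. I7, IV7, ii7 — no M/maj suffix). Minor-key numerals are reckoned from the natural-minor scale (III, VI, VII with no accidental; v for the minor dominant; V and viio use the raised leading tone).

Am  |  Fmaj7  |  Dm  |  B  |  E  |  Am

Am: minor triad on A = scale degree 1 → i.
Fmaj7: major seventh chord on F = scale degree 6 → VI7.
Dm has root D, degree 4 in A minor, so iv.
B: chromatic; B is V of V, so V/V.
E: major triad on E = scale degree 5 → V.
Am: root A is the tonic; minor triad there is i.

i - VI7 - iv - V/V - V - i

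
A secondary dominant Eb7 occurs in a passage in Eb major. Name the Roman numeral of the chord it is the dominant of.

The chord is a dominant seventh chord on Eb.
A dominant resolves down a perfect fifth: Eb → Ab. In Eb major, Ab is scale degree 4, i.e. IV.

IV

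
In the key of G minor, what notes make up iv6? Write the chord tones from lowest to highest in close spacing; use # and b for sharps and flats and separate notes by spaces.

In G minor, the subdominant is C, and the diatonic chord built there is a minor triad.
That chord is spelled C-Eb-G.
With the 6 figure the chord is in first inversion; from the bass Eb upward in close position it reads Eb-G-C.

Eb G C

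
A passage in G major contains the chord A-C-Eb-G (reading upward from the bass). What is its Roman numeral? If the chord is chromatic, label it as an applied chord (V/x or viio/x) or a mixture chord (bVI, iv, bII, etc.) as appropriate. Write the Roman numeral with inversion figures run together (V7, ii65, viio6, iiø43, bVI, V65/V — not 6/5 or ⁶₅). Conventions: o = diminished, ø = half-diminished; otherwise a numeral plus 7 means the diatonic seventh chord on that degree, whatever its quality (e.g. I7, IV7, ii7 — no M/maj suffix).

Stacked in thirds the chord is A-C-Eb-G: a half-diminished seventh chord on A.
A is the second degree of G major. This is the half-diminished supertonic seventh, borrowed from the parallel minor.

iiø7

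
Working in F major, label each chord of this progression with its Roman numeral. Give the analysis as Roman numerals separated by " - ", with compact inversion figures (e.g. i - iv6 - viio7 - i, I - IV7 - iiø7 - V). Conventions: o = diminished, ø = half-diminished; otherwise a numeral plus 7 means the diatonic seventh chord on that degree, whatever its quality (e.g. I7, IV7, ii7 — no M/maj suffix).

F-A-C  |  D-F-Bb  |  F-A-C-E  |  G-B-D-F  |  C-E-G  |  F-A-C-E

I - IV6 - I7 - V7/V - V - I7

F-A-C: root F is the tonic; major triad there is I.
D-F-Bb: major triad on Bb = scale degree 4 → IV6.
F-A-C-E has root F, degree 1 in F major, so I7.
G-B-D-F: a dominant seventh chord on G, the applied dominant of V → V7/V.
C-E-G has root C, degree 5 in F major, so V.
F-A-C-E has root F, degree 1 in F major, so I7.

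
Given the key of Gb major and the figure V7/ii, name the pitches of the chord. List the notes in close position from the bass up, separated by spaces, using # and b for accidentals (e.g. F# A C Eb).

Eb G Bb Db

The slash means an applied dominant: we want the dominant of ii. In Gb major, ii is Ab minor, and its dominant is built on Eb.
Building a dominant seventh chord on Eb gives Eb-G-Bb-Db.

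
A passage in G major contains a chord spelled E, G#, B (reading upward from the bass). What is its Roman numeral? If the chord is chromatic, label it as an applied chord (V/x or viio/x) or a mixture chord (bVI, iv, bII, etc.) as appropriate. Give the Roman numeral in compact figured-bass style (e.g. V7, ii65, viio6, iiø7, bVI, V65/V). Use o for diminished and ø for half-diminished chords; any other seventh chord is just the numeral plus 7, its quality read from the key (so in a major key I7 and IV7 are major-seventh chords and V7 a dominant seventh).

V/ii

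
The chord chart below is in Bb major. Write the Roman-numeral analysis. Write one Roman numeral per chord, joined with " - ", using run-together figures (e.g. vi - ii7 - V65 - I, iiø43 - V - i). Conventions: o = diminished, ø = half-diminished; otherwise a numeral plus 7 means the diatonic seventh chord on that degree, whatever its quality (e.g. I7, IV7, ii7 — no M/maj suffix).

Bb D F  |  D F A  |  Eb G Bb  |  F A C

Bb-D-F: major triad on Bb = scale degree 1 → I.
D-F-A: root D is the mediant; minor triad there is iii.
Eb-G-Bb has root Eb, degree 4 in Bb major, so IV.
F-A-C: major triad on F = scale degree 5 → V.

I - iii - IV - V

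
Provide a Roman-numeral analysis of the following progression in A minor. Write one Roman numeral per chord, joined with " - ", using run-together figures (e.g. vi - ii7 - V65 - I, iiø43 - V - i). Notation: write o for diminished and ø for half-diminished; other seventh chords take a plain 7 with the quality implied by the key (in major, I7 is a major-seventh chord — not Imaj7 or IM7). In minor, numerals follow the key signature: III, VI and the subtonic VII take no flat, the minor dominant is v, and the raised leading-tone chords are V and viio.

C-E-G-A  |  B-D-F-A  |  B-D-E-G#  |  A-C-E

C-E-G-A: root A is the tonic; minor seventh chord there is i65.
B-D-F-A has root B, degree 2 in A minor, so iiø7.
B-D-E-G#: root E is the dominant; dominant seventh chord there is V43.
A-C-E: root A is the tonic; minor triad there is i.

i65 - iiø7 - V43 - i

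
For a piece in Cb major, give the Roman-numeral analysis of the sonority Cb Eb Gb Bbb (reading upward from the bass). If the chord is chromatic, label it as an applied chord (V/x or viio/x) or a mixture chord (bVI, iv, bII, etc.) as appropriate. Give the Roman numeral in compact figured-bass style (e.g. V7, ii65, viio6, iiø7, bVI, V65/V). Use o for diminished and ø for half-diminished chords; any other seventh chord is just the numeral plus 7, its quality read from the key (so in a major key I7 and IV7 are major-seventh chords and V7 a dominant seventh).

V7/IV

The pitches Cb-Eb-Gb-Bbb form a dominant seventh chord rooted on Cb.
Cb is not a diatonic chord root with this quality in Cb major, but it lies a perfect fifth above Fb (IV), so the chord functions as an applied dominant of IV.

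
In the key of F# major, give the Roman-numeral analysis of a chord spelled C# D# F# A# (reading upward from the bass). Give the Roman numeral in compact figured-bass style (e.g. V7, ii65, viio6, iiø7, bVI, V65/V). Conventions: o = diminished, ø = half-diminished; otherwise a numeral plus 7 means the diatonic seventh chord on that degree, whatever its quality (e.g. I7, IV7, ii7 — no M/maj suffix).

The pitches D#-F#-A#-C# form a minor seventh chord rooted on D#.
In F# major, D# is the submediant; the diatonic minor seventh chord there is vi7.
With C# in the bass the chord is in third inversion, so the figured bass is 42.

vi42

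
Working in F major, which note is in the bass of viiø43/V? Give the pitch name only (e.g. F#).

The applied chord viiø43/V is rooted on B: B-D-F-A.
The figure 43 means second inversion — the fifth is in the bass.

F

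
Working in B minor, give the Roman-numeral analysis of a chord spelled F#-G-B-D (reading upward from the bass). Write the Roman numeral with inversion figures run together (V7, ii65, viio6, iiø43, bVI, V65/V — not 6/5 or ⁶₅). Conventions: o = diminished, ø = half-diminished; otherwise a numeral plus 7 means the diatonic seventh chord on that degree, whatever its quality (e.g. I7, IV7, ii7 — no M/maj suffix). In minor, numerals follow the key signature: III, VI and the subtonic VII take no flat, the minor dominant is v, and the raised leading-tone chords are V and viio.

Stacked in thirds the chord is G-B-D-F#: a major seventh chord on G.
G is scale degree 6 in B minor, and a major seventh chord on that degree is written VI7.
With F# in the bass the chord is in third inversion, so the figured bass is 42.

VI42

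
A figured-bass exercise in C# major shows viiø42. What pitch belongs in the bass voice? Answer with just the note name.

A#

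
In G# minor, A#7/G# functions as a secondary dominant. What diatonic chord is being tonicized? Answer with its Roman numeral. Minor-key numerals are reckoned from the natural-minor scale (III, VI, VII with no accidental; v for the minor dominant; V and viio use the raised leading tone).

The chord is a dominant seventh chord on A#.
A dominant resolves down a perfect fifth: A# → D#. In G# minor, D# is scale degree 5, i.e. V.

V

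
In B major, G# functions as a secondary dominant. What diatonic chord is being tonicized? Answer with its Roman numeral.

The chord is a major triad on G#.
A dominant resolves down a perfect fifth: G# → C#. In B major, C# is scale degree 2, i.e. ii.

ii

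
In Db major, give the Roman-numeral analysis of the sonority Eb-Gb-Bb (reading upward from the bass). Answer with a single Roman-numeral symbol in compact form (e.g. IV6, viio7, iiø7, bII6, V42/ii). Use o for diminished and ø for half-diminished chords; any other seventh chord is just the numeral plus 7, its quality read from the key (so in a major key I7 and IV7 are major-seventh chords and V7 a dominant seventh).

The pitches Eb-Gb-Bb form a minor triad rooted on Eb.
In Db major, Eb is the supertonic; the diatonic minor triad there is ii.

ii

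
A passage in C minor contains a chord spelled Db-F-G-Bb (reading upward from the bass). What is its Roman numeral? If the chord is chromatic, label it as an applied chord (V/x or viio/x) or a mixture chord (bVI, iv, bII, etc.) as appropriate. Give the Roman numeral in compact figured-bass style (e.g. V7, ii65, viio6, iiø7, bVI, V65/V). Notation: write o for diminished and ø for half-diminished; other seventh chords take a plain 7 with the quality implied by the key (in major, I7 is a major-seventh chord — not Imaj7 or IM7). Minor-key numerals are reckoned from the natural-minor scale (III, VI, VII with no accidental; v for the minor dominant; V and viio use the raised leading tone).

viiø43/VI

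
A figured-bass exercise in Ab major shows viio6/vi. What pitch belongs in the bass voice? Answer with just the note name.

G

The applied chord viio6/vi is rooted on E: E-G-Bb.
The figure 6 means first inversion — the third is in the bass.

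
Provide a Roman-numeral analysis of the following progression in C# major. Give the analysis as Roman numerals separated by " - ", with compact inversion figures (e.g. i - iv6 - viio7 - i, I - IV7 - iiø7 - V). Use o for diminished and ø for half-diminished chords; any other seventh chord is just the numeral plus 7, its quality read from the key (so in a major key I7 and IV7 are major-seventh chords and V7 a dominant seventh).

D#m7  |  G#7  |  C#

D#m7: minor seventh chord on D# = scale degree 2 → ii7.
G#7: dominant seventh chord on G# = scale degree 5 → V7.
C# has root C#, degree 1 in C# major, so I.

ii7 - V7 - I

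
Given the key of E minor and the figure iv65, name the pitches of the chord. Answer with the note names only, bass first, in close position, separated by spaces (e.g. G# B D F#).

The numeral's case and figure indicate a minor seventh chord. In E minor its root, the subdominant, is A.
That chord is spelled A-C-E-G.
With the 65 figure the chord is in first inversion; from the bass C upward in close position it reads C-E-G-A.

C E G A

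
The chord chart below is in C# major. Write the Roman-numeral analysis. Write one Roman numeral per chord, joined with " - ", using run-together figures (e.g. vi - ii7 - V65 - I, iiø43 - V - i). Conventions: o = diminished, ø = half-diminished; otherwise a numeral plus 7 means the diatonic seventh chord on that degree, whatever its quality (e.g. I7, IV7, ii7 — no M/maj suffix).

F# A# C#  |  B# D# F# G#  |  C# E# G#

F#-A#-C#: major triad on F# = scale degree 4 → IV.
B#-D#-F#-G#: root G# is the dominant; dominant seventh chord there is V65.
C#-E#-G# has root C#, degree 1 in C# major, so I.

IV - V65 - I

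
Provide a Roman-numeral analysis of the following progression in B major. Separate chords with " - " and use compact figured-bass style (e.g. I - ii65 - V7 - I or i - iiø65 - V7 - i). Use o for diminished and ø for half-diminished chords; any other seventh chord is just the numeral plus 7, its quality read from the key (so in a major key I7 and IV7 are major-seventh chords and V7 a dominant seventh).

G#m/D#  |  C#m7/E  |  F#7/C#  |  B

G#m/D#: minor triad on G# = scale degree 6 → vi64.
C#m7/E: minor seventh chord on C# = scale degree 2 → ii65.
F#7/C# has root F#, degree 5 in B major, so V43.
B: root B is the tonic; major triad there is I.

vi64 - ii65 - V43 - I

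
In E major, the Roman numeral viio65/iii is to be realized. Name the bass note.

A#

The applied chord viio65/iii is rooted on F##: F##-A#-C#-E.
The figure 65 means first inversion — the third is in the bass.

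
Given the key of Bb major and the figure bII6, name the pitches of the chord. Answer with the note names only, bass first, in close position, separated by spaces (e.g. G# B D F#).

Eb Gb Cb

bII6 is the Neapolitan sixth — a major triad on the lowered second degree, here in its customary first inversion. In Bb major that root is Cb.
So the chord is Cb-Eb-Gb, a major triad.
With the 6 figure the chord is in first inversion; from the bass Eb upward in close position it reads Eb-Gb-Cb.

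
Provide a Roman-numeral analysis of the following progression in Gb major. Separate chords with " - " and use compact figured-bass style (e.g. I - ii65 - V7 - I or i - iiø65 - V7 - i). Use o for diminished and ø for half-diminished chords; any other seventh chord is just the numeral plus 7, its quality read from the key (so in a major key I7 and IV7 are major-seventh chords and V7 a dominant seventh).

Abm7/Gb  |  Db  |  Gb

ii42 - V - I

Abm7/Gb has root Ab, degree 2 in Gb major, so ii42.
Db: major triad on Db = scale degree 5 → V.
Gb: root Gb is the tonic; major triad there is I.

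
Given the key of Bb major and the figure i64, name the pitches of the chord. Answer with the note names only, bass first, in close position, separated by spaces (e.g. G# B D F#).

Scale degree 1 in Bb major is Bb; here the chord built on it is altered to a minor triad. i64 is the minor tonic, borrowed from the parallel minor.
So the chord is Bb-Db-F, a minor triad.
The figured bass 64 indicates second inversion, placing the fifth (F) in the bass: F-Bb-Db.

F Bb Db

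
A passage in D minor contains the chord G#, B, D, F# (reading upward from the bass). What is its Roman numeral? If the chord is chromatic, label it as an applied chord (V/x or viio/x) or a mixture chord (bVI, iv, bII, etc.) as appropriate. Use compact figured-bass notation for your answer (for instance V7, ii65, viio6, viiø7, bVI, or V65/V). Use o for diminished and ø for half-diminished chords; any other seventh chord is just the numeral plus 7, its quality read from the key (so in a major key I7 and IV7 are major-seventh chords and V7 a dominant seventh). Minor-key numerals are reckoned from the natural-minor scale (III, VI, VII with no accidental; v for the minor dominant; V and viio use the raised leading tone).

viiø7/V

Stacked in thirds the chord is G#-B-D-F#: a half-diminished seventh chord on G#.
G# sits a half step below A (V in D minor); a diminished chord there is the applied leading-tone chord of V.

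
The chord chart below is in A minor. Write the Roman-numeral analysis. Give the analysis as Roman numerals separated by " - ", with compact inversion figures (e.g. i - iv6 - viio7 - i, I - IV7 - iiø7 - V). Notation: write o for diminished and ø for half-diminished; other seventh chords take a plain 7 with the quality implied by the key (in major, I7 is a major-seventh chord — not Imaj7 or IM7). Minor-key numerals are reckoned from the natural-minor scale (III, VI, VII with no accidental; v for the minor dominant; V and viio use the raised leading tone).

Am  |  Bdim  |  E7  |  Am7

Am has root A, degree 1 in A minor, so i.
Bdim has root B, degree 2 in A minor, so iio.
E7: root E is the dominant; dominant seventh chord there is V7.
Am7: root A is the tonic; minor seventh chord there is i7.

i - iio - V7 - i7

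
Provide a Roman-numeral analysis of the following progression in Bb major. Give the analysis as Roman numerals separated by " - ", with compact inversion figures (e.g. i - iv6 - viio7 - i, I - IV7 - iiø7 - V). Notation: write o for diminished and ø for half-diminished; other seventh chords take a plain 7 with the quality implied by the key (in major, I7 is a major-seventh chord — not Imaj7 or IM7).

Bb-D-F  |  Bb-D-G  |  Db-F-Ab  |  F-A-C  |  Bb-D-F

I - vi6 - bIII - V - I

Bb-D-F: major triad on Bb = scale degree 1 → I.
Bb-D-G has root G, degree 6 in Bb major, so vi6.
Db-F-Ab is non-diatonic — bIII, a mixture chord from Bb minor.
F-A-C: major triad on F = scale degree 5 → V.
Bb-D-F: root Bb is the tonic; major triad there is I.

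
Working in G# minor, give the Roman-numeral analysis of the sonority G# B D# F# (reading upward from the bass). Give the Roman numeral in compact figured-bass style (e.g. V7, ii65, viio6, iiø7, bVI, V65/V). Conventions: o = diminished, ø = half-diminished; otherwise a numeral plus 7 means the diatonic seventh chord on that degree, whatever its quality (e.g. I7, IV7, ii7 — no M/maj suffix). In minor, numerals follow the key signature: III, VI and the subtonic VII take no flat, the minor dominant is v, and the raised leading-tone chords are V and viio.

Stacked in thirds the chord is G#-B-D#-F#: a minor seventh chord on G#.
G# is scale degree 1 in G# minor, and a minor seventh chord on that degree is written i7.

i7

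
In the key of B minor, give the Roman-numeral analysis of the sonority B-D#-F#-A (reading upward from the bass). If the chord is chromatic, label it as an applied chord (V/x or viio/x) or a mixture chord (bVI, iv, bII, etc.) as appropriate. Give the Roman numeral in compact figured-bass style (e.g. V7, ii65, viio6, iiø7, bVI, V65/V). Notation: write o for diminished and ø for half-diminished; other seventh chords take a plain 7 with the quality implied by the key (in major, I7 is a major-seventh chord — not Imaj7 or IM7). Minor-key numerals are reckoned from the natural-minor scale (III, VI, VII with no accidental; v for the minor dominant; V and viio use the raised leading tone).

The pitches B-D#-F#-A form a dominant seventh chord rooted on B.
B is not a diatonic chord root with this quality in B minor, but it lies a perfect fifth above E (iv), so the chord functions as an applied dominant of iv.

V7/iv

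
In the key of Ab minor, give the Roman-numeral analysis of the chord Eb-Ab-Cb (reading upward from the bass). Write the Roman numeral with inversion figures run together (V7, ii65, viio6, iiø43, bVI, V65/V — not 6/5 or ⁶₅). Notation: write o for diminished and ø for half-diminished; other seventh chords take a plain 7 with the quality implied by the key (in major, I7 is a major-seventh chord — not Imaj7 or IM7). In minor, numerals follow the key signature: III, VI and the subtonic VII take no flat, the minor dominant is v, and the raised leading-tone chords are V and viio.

The pitches Ab-Cb-Eb form a minor triad rooted on Ab.
Ab is scale degree 1 in Ab minor, and a minor triad on that degree is written i.
With Eb in the bass the chord is in second inversion, so the figured bass is 64.

i64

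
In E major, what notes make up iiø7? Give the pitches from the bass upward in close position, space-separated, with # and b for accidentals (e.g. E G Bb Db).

F# A C E

iiø7 is the half-diminished supertonic seventh, borrowed from the parallel minor. In E major that root is F#.
So the chord is F#-A-C-E, a half-diminished seventh chord.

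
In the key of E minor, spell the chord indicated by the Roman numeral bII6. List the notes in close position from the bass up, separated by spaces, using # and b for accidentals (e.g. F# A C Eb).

A C F

Scale degree 2 in E minor is F#; lowering it a half step gives F. bII6 is the Neapolitan sixth — a major triad on the lowered second degree, here in its customary first inversion.
So the chord is F-A-C, a major triad.
The figured bass 6 indicates first inversion, placing the third (A) in the bass: A-C-F.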